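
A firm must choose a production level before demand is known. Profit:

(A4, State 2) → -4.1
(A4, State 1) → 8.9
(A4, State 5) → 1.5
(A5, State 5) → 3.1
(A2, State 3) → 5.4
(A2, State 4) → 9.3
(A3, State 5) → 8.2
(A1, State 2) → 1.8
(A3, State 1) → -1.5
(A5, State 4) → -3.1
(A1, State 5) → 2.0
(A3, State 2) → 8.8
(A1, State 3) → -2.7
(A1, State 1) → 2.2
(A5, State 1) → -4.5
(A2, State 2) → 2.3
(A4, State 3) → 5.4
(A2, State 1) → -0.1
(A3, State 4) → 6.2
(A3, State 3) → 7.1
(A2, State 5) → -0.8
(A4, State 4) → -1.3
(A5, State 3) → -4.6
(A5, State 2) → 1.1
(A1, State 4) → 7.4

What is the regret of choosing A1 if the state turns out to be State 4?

1.9

Best payoff under State 4 is 9.3.
Regret = 9.3 − 7.4 = 1.9.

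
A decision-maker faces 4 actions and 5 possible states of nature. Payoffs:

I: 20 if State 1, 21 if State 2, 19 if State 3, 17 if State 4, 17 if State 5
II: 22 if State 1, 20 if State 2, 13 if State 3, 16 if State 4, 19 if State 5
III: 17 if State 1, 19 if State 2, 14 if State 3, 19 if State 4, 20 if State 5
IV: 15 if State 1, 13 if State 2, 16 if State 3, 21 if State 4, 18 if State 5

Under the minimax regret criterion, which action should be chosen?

I

Column bests: State 1=22, State 2=21, State 3=19, State 4=21, State 5=20.
I regrets: 2, 0, 0, 4, 3 → max 4
II regrets: 0, 1, 6, 5, 1 → max 6
III regrets: 5, 2, 5, 2, 0 → max 5
IV regrets: 7, 8, 3, 0, 2 → max 8
Smallest max regret = 4 → I.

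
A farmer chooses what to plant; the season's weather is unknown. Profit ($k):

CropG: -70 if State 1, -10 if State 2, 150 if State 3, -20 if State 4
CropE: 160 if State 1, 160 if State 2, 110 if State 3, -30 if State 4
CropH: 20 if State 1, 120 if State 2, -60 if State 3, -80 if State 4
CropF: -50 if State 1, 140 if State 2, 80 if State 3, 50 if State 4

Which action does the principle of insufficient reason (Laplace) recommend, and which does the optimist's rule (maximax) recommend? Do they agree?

laplace → CropE; maximax → CropE (agree)

Row averages: CropG=12.5, CropE=100, CropH=0, CropF=55
Highest average = 100 → CropE.
Row maxima: CropG=150, CropE=160, CropH=120, CropF=140
Best best-case = 160 → CropE.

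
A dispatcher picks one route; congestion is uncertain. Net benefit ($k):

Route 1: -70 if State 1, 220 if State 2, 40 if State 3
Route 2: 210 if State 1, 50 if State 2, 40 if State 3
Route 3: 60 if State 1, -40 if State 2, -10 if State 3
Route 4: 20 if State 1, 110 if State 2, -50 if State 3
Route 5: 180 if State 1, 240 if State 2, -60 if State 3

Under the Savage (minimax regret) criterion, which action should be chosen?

Route 5

Column bests: State 1=210, State 2=240, State 3=40.
Route 1 regrets: 280, 20, 0 → max 280
Route 2 regrets: 0, 190, 0 → max 190
Route 3 regrets: 150, 280, 50 → max 280
Route 4 regrets: 190, 130, 90 → max 190
Route 5 regrets: 30, 0, 100 → max 100
Smallest max regret = 100 → Route 5.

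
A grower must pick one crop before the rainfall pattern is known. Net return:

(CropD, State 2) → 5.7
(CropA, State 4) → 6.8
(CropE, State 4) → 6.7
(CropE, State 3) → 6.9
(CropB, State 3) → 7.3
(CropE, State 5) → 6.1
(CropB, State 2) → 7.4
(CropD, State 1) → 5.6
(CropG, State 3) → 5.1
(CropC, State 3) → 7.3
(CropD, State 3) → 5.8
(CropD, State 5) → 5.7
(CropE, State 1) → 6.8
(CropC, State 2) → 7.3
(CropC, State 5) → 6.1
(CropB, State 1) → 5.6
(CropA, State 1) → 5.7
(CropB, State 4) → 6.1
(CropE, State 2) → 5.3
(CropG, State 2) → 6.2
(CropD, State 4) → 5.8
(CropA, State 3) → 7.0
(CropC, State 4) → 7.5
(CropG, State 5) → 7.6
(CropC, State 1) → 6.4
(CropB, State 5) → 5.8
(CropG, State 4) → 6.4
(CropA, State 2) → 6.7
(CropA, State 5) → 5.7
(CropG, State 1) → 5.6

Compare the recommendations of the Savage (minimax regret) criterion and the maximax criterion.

minimax regret → CropC; maximax → CropG (disagree)

Column bests: State 1=6.8, State 2=7.4, State 3=7.3, State 4=7.5, State 5=7.6.
CropA regrets: 1.1, 0.7, 0.3, 0.7, 1.9 → max 1.9
CropD regrets: 1.2, 1.7, 1.5, 1.7, 1.9 → max 1.9
CropE regrets: 0.0, 2.1, 0.4, 0.8, 1.5 → max 2.1
CropG regrets: 1.2, 1.2, 2.2, 1.1, 0.0 → max 2.2
CropB regrets: 1.2, 0.0, 0.0, 1.4, 1.8 → max 1.8
CropC regrets: 0.4, 0.1, 0.0, 0.0, 1.5 → max 1.5
Smallest max regret = 1.5 → CropC.
Row maxima: CropA=7.0, CropD=5.8, CropE=6.9, CropG=7.6, CropB=7.4, CropC=7.5
Best best-case = 7.6 → CropG.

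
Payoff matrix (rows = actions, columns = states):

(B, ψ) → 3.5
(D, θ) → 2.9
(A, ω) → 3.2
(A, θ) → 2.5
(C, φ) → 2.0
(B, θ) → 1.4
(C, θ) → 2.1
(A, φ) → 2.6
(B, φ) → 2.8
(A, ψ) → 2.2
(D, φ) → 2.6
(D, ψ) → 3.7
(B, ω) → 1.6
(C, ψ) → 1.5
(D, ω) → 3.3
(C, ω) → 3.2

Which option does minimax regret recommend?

D

Column bests: θ=2.9, φ=2.8, ψ=3.7, ω=3.3.
A regrets: 0.4, 0.2, 1.5, 0.1 → max 1.5
B regrets: 1.5, 0.0, 0.2, 1.7 → max 1.7
C regrets: 0.8, 0.8, 2.2, 0.1 → max 2.2
D regrets: 0.0, 0.2, 0.0, 0.0 → max 0.2
Smallest max regret = 0.2 → D.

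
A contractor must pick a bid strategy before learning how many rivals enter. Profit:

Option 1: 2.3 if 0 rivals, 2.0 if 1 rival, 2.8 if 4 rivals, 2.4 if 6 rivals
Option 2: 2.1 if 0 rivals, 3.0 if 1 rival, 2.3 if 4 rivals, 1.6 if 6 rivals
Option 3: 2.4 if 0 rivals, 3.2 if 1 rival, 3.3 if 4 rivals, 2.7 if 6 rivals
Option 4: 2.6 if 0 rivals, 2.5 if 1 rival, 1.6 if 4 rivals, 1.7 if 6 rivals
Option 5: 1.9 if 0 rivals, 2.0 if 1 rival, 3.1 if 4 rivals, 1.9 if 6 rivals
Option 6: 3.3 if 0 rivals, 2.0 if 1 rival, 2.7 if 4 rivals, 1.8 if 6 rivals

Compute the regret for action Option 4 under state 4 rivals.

1.7

Best payoff under 4 rivals is 3.3.
Regret = 3.3 − 1.6 = 1.7.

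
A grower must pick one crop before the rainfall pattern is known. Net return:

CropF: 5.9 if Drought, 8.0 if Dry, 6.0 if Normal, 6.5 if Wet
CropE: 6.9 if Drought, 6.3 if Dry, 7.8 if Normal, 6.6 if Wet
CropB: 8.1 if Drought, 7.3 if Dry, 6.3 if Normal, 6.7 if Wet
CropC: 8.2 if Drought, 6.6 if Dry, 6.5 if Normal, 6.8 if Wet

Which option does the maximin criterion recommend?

CropC

Row minima: CropF=5.9, CropE=6.3, CropB=6.3, CropC=6.5
Best worst-case = 6.5 → CropC.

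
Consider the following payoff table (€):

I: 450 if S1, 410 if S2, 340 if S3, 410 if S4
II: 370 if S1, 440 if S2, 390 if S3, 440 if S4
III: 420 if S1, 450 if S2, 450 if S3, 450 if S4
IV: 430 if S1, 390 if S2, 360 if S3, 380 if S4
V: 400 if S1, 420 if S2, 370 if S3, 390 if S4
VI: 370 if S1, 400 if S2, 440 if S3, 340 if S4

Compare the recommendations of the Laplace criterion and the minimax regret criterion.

Row averages: I=402.5, II=410, III=442.5, IV=390, V=395, VI=387.5
Highest average = 442.5 → III.
Column bests: S1=450, S2=450, S3=450, S4=450.
I regrets: 0, 40, 110, 40 → max 110
II regrets: 80, 10, 60, 10 → max 80
III regrets: 30, 0, 0, 0 → max 30
IV regrets: 20, 60, 90, 70 → max 90
V regrets: 50, 30, 80, 60 → max 80
VI regrets: 80, 50, 10, 110 → max 110
Smallest max regret = 30 → III.

laplace → III; minimax regret → III (agree)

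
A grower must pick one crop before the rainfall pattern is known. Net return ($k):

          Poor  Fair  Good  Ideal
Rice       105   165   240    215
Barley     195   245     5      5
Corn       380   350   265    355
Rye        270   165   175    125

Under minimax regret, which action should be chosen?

Column bests: Poor=380, Fair=350, Good=265, Ideal=355.
Rice regrets: 275, 185, 25, 140 → max 275
Barley regrets: 185, 105, 260, 350 → max 350
Corn regrets: 0, 0, 0, 0 → max 0
Rye regrets: 110, 185, 90, 230 → max 230
Smallest max regret = 0 → Corn.

Corn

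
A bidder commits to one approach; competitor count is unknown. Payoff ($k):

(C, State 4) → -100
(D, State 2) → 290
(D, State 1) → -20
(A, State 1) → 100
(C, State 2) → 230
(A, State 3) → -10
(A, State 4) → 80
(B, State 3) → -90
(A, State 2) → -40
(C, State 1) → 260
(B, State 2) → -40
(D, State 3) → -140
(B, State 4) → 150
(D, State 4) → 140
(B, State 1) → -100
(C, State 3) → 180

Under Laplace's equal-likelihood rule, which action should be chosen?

C

Row averages: A=32.5, B=-20, C=142.5, D=67.5
Highest average = 142.5 → C.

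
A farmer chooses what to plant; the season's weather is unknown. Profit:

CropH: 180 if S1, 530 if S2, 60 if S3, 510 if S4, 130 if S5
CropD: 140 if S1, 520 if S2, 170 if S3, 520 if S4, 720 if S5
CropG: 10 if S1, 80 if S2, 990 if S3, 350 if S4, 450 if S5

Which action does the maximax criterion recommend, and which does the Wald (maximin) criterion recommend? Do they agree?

Row maxima: CropH=530, CropD=720, CropG=990
Best best-case = 990 → CropG.
Row minima: CropH=60, CropD=140, CropG=10
Best worst-case = 140 → CropD.

maximax → CropG; maximin → CropD (disagree)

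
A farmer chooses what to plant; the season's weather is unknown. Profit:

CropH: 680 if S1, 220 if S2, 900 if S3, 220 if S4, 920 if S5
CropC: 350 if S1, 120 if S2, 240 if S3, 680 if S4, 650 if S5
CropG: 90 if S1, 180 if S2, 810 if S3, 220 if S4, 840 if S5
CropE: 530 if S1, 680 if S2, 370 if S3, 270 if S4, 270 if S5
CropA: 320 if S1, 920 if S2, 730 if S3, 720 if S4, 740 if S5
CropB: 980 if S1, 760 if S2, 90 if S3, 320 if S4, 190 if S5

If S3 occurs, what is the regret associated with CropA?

Best payoff under S3 is 900.
Regret = 900 − 730 = 170.

170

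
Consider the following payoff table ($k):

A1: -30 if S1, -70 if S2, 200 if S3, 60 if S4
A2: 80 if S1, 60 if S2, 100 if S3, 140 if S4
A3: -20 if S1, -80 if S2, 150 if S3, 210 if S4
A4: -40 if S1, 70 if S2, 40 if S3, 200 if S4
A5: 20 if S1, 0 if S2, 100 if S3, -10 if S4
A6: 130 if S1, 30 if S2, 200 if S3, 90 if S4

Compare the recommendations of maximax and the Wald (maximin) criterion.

maximax → A3; maximin → A2 (disagree)

Row maxima: A1=200, A2=140, A3=210, A4=200, A5=100, A6=200
Best best-case = 210 → A3.
Row minima: A1=-70, A2=60, A3=-80, A4=-40, A5=-10, A6=30
Best worst-case = 60 → A2.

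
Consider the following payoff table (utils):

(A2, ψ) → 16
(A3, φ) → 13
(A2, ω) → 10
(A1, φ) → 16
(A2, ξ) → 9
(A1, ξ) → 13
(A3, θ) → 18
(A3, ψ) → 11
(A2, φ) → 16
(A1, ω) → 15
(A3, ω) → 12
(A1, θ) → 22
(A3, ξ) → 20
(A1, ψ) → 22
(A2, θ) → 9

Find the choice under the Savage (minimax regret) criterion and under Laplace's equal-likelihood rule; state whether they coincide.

minimax regret → A1; laplace → A1 (agree)

Column bests: θ=22, φ=16, ψ=22, ω=15, ξ=20.
A1 regrets: 0, 0, 0, 0, 7 → max 7
A2 regrets: 13, 0, 6, 5, 11 → max 13
A3 regrets: 4, 3, 11, 3, 0 → max 11
Smallest max regret = 7 → A1.
Row averages: A1=17.6, A2=12, A3=14.8
Highest average = 17.6 → A1.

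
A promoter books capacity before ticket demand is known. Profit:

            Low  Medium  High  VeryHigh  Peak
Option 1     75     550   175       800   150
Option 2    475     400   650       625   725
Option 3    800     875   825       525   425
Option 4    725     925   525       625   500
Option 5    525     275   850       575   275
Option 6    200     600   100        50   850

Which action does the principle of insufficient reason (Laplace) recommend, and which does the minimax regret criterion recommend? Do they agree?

laplace → Option 3; minimax regret → Option 4 (disagree)

Row averages: Option 1=350, Option 2=575, Option 3=690, Option 4=660, Option 5=500, Option 6=360
Highest average = 690 → Option 3.
Column bests: Low=800, Medium=925, High=850, VeryHigh=800, Peak=850.
Option 1 regrets: 725, 375, 675, 0, 700 → max 725
Option 2 regrets: 325, 525, 200, 175, 125 → max 525
Option 3 regrets: 0, 50, 25, 275, 425 → max 425
Option 4 regrets: 75, 0, 325, 175, 350 → max 350
Option 5 regrets: 275, 650, 0, 225, 575 → max 650
Option 6 regrets: 600, 325, 750, 750, 0 → max 750
Smallest max regret = 350 → Option 4.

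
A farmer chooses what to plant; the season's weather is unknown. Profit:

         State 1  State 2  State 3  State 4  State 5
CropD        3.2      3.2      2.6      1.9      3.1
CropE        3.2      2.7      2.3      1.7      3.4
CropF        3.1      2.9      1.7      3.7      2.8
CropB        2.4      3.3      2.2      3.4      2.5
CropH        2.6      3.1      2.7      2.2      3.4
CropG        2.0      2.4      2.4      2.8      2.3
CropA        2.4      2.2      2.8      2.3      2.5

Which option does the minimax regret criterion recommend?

CropB

Column bests: State 1=3.2, State 2=3.3, State 3=2.8, State 4=3.7, State 5=3.4.
CropD regrets: 0.0, 0.1, 0.2, 1.8, 0.3 → max 1.8
CropE regrets: 0.0, 0.6, 0.5, 2.0, 0.0 → max 2.0
CropF regrets: 0.1, 0.4, 1.1, 0.0, 0.6 → max 1.1
CropB regrets: 0.8, 0.0, 0.6, 0.3, 0.9 → max 0.9
CropH regrets: 0.6, 0.2, 0.1, 1.5, 0.0 → max 1.5
CropG regrets: 1.2, 0.9, 0.4, 0.9, 1.1 → max 1.2
CropA regrets: 0.8, 1.1, 0.0, 1.4, 0.9 → max 1.4
Smallest max regret = 0.9 → CropB.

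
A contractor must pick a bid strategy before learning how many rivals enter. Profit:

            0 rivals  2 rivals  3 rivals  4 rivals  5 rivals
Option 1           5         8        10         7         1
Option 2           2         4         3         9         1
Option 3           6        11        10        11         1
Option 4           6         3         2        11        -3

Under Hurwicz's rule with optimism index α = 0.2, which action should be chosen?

Option 1: 0.2·10 + 0.8·1 = 2.8
Option 2: 0.2·9 + 0.8·1 = 2.6
Option 3: 0.2·11 + 0.8·1 = 3
Option 4: 0.2·11 + 0.8·(-3) = -0.2
Highest Hurwicz score = 3 → Option 3.

Option 3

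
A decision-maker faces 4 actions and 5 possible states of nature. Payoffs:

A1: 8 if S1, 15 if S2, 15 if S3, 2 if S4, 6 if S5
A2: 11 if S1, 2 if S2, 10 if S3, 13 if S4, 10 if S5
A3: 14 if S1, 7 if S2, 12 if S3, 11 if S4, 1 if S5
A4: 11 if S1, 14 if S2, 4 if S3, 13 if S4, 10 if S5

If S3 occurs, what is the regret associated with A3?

3

Best payoff under S3 is 15.
Regret = 15 − 12 = 3.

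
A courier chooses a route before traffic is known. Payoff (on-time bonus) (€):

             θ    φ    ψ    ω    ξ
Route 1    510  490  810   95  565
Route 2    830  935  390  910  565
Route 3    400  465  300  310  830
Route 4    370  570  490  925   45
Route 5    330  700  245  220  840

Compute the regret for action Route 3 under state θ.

Best payoff under θ is 830.
Regret = 830 − 400 = 430.

430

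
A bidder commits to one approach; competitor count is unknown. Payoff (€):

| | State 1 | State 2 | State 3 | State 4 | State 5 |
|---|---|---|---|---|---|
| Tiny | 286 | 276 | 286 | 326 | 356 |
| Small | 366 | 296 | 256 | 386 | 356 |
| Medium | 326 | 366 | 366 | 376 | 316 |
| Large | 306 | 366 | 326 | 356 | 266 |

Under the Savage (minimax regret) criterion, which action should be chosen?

Column bests: State 1=366, State 2=366, State 3=366, State 4=386, State 5=356.
Tiny regrets: 80, 90, 80, 60, 0 → max 90
Small regrets: 0, 70, 110, 0, 0 → max 110
Medium regrets: 40, 0, 0, 10, 40 → max 40
Large regrets: 60, 0, 40, 30, 90 → max 90
Smallest max regret = 40 → Medium.

Medium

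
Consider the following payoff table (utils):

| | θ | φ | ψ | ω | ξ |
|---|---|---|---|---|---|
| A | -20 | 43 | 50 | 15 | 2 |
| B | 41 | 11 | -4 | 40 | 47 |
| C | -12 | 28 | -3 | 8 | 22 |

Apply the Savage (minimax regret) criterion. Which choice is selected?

C

Column bests: θ=41, φ=43, ψ=50, ω=40, ξ=47.
A regrets: 61, 0, 0, 25, 45 → max 61
B regrets: 0, 32, 54, 0, 0 → max 54
C regrets: 53, 15, 53, 32, 25 → max 53
Smallest max regret = 53 → C.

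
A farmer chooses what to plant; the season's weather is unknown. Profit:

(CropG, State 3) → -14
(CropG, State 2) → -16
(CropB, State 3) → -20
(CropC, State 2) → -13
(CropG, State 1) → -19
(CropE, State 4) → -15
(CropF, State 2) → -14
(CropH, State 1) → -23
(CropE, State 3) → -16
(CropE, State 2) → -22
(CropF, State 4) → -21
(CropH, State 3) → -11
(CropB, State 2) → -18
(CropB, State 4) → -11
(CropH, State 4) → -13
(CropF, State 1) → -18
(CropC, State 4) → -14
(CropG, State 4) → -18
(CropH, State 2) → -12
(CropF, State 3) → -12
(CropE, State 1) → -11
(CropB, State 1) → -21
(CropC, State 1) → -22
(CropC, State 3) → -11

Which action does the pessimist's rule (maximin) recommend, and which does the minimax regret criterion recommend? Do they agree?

Row minima: CropB=-21, CropF=-21, CropH=-23, CropG=-19, CropE=-22, CropC=-22
Best worst-case = -19 → CropG.
Column bests: State 1=-11, State 2=-12, State 3=-11, State 4=-11.
CropB regrets: 10, 6, 9, 0 → max 10
CropF regrets: 7, 2, 1, 10 → max 10
CropH regrets: 12, 0, 0, 2 → max 12
CropG regrets: 8, 4, 3, 7 → max 8
CropE regrets: 0, 10, 5, 4 → max 10
CropC regrets: 11, 1, 0, 3 → max 11
Smallest max regret = 8 → CropG.

maximin → CropG; minimax regret → CropG (agree)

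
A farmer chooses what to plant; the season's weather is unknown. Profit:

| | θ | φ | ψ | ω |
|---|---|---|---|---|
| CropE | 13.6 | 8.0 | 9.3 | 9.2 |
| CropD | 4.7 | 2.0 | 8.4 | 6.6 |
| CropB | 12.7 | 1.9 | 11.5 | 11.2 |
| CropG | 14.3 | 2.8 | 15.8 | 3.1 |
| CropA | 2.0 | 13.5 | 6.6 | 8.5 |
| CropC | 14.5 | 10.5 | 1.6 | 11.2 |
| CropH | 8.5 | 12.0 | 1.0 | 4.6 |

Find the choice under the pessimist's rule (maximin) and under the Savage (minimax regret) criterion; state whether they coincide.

Row minima: CropE=8.0, CropD=2.0, CropB=1.9, CropG=2.8, CropA=2.0, CropC=1.6, CropH=1.0
Best worst-case = 8.0 → CropE.
Column bests: θ=14.5, φ=13.5, ψ=15.8, ω=11.2.
CropE regrets: 0.9, 5.5, 6.5, 2.0 → max 6.5
CropD regrets: 9.8, 11.5, 7.4, 4.6 → max 11.5
CropB regrets: 1.8, 11.6, 4.3, 0.0 → max 11.6
CropG regrets: 0.2, 10.7, 0.0, 8.1 → max 10.7
CropA regrets: 12.5, 0.0, 9.2, 2.7 → max 12.5
CropC regrets: 0.0, 3.0, 14.2, 0.0 → max 14.2
CropH regrets: 6.0, 1.5, 14.8, 6.6 → max 14.8
Smallest max regret = 6.5 → CropE.

maximin → CropE; minimax regret → CropE (agree)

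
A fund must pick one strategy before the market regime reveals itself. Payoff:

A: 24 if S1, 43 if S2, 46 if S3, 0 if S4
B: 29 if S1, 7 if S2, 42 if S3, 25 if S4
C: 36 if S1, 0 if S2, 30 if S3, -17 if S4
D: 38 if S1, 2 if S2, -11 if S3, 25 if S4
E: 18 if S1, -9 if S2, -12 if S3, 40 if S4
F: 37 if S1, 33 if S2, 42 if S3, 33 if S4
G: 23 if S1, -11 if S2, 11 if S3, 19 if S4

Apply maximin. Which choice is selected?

F

Row minima: A=0, B=7, C=-17, D=-11, E=-12, F=33, G=-11
Best worst-case = 33 → F.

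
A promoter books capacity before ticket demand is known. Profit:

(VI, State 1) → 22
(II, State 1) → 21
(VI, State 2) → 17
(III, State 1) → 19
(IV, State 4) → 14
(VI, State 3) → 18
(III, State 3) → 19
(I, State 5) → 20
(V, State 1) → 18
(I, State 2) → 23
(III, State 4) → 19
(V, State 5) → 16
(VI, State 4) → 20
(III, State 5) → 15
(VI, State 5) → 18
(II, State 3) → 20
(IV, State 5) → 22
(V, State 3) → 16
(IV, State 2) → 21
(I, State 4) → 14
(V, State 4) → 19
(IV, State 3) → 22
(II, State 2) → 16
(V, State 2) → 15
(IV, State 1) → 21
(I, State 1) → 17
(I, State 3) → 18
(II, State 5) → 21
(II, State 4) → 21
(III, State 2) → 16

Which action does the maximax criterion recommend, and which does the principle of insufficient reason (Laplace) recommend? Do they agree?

maximax → I; laplace → IV (disagree)

Row maxima: I=23, II=21, III=19, IV=22, V=19, VI=22
Best best-case = 23 → I.
Row averages: I=18.4, II=19.8, III=17.6, IV=20, V=16.8, VI=19
Highest average = 20 → IV.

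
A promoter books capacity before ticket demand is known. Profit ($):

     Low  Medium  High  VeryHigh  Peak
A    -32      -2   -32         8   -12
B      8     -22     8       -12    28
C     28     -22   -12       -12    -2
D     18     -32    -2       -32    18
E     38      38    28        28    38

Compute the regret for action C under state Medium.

Best payoff under Medium is 38.
Regret = 38 − (-22) = 60.

60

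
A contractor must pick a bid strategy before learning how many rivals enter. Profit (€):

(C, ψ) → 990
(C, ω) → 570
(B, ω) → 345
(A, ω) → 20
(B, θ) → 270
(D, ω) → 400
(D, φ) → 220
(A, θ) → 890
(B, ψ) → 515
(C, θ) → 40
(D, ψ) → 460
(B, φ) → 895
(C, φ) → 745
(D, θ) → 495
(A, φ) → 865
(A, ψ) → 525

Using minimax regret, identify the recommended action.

Column bests: θ=890, φ=895, ψ=990, ω=570.
A regrets: 0, 30, 465, 550 → max 550
B regrets: 620, 0, 475, 225 → max 620
C regrets: 850, 150, 0, 0 → max 850
D regrets: 395, 675, 530, 170 → max 675
Smallest max regret = 550 → A.

A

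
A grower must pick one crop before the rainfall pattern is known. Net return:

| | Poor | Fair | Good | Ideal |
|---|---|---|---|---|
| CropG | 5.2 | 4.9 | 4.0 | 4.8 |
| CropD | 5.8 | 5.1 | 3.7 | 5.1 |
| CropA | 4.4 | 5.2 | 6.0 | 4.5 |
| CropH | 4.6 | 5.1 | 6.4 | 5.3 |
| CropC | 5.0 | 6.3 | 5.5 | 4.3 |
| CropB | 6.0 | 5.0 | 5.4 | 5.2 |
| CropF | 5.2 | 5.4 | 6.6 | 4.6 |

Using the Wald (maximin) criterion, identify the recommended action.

CropB

Row minima: CropG=4.0, CropD=3.7, CropA=4.4, CropH=4.6, CropC=4.3, CropB=5.0, CropF=4.6
Best worst-case = 5.0 → CropB.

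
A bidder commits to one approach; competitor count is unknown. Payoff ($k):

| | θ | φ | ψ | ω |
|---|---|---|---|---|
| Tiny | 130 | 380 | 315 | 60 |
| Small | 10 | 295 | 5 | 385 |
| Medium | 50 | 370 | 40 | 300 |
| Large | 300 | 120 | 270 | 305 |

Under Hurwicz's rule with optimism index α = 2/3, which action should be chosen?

Tiny

Tiny: 2/3·380 + 1/3·60 = 820/3
Small: 2/3·385 + 1/3·5 = 775/3
Medium: 2/3·370 + 1/3·40 = 260
Large: 2/3·305 + 1/3·120 = 730/3
Highest Hurwicz score = 820/3 → Tiny.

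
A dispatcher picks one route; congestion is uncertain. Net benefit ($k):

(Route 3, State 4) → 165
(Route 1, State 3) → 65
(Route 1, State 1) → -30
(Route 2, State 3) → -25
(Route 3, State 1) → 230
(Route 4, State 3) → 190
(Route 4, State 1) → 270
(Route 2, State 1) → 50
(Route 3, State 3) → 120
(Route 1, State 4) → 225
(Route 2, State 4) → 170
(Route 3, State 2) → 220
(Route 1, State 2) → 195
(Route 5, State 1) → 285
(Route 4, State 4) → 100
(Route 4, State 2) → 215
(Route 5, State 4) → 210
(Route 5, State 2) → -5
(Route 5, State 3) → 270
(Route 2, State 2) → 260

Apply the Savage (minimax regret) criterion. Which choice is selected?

Route 4

Column bests: State 1=285, State 2=260, State 3=270, State 4=225.
Route 1 regrets: 315, 65, 205, 0 → max 315
Route 2 regrets: 235, 0, 295, 55 → max 295
Route 3 regrets: 55, 40, 150, 60 → max 150
Route 4 regrets: 15, 45, 80, 125 → max 125
Route 5 regrets: 0, 265, 0, 15 → max 265
Smallest max regret = 125 → Route 4.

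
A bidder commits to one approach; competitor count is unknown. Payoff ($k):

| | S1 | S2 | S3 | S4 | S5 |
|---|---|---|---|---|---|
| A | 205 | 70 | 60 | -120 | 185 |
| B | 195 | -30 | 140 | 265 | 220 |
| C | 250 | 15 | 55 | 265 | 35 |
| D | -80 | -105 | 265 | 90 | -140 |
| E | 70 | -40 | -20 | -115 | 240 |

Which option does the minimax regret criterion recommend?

Column bests: S1=250, S2=70, S3=265, S4=265, S5=240.
A regrets: 45, 0, 205, 385, 55 → max 385
B regrets: 55, 100, 125, 0, 20 → max 125
C regrets: 0, 55, 210, 0, 205 → max 210
D regrets: 330, 175, 0, 175, 380 → max 380
E regrets: 180, 110, 285, 380, 0 → max 380
Smallest max regret = 125 → B.

B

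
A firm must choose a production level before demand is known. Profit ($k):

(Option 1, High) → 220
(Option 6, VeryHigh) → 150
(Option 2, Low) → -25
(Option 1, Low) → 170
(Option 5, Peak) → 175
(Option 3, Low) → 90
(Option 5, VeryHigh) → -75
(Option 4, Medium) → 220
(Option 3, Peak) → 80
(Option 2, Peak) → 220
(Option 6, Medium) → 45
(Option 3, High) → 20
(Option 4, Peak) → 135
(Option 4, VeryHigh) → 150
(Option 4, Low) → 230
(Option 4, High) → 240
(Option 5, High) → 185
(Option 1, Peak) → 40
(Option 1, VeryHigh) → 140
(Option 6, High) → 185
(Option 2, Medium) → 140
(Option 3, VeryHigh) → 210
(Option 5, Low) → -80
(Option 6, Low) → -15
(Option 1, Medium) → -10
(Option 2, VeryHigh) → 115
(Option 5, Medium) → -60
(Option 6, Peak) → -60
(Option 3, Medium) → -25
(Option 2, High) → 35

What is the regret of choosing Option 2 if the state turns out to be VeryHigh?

Best payoff under VeryHigh is 210.
Regret = 210 − 115 = 95.

95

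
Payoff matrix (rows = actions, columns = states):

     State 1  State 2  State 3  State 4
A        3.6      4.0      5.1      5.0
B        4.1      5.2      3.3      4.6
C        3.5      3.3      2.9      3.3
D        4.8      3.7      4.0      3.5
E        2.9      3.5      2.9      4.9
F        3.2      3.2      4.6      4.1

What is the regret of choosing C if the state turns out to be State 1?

1.3

Best payoff under State 1 is 4.8.
Regret = 4.8 − 3.5 = 1.3.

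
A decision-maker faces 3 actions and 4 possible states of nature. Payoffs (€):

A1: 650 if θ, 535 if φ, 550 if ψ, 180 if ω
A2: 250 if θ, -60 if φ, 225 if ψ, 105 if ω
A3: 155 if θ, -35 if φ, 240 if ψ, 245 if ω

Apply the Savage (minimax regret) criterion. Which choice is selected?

Column bests: θ=650, φ=535, ψ=550, ω=245.
A1 regrets: 0, 0, 0, 65 → max 65
A2 regrets: 400, 595, 325, 140 → max 595
A3 regrets: 495, 570, 310, 0 → max 570
Smallest max regret = 65 → A1.

A1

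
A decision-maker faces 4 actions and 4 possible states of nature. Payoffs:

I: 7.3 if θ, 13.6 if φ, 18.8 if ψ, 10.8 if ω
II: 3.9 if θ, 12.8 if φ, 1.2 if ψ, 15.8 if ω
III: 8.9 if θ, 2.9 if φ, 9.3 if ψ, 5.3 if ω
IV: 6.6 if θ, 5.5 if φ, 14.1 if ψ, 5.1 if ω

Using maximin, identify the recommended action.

Row minima: I=7.3, II=1.2, III=2.9, IV=5.1
Best worst-case = 7.3 → I.

I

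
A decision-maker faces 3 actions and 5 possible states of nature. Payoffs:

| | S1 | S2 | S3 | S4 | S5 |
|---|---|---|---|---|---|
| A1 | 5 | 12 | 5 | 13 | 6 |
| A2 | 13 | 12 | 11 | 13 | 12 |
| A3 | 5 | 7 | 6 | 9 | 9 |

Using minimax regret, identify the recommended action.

A2

Column bests: S1=13, S2=12, S3=11, S4=13, S5=12.
A1 regrets: 8, 0, 6, 0, 6 → max 8
A2 regrets: 0, 0, 0, 0, 0 → max 0
A3 regrets: 8, 5, 5, 4, 3 → max 8
Smallest max regret = 0 → A2.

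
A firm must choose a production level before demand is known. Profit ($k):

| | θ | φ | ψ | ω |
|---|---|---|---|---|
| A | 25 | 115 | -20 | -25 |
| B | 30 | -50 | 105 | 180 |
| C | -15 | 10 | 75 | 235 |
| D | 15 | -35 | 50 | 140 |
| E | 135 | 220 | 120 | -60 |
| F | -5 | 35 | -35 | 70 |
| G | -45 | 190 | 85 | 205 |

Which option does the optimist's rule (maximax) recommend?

Row maxima: A=115, B=180, C=235, D=140, E=220, F=70, G=205
Best best-case = 235 → C.

C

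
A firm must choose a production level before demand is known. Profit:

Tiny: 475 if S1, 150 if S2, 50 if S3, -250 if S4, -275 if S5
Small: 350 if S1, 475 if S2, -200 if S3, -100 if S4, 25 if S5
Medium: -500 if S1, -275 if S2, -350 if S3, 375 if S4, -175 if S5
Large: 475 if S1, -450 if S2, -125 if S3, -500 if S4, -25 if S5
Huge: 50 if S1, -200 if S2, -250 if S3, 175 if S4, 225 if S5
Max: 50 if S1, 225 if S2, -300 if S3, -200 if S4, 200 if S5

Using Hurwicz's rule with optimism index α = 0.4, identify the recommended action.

Small

Tiny: 0.4·475 + 0.6·(-275) = 25
Small: 0.4·475 + 0.6·(-200) = 70
Medium: 0.4·375 + 0.6·(-500) = -150
Large: 0.4·475 + 0.6·(-500) = -110
Huge: 0.4·225 + 0.6·(-250) = -60
Max: 0.4·225 + 0.6·(-300) = -90
Highest Hurwicz score = 70 → Small.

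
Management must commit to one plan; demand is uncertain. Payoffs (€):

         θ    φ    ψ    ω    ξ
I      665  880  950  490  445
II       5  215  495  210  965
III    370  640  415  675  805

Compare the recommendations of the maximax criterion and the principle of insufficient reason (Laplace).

Row maxima: I=950, II=965, III=805
Best best-case = 965 → II.
Row averages: I=686, II=378, III=581
Highest average = 686 → I.

maximax → II; laplace → I (disagree)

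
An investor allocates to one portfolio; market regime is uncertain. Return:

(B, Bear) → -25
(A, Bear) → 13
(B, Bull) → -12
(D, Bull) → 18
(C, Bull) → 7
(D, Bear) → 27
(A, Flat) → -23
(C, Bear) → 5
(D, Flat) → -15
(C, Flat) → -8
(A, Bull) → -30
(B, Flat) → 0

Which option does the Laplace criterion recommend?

D

Row averages: A=-40/3, B=-37/3, C=4/3, D=10
Highest average = 10 → D.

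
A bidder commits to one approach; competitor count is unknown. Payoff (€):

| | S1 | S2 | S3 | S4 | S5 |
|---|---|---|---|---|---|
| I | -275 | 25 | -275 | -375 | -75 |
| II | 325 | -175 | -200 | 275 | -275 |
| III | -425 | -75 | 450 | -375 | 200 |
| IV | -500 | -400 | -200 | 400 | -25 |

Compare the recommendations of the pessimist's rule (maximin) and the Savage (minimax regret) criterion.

maximin → II; minimax regret → II (agree)

Row minima: I=-375, II=-275, III=-425, IV=-500
Best worst-case = -275 → II.
Column bests: S1=325, S2=25, S3=450, S4=400, S5=200.
I regrets: 600, 0, 725, 775, 275 → max 775
II regrets: 0, 200, 650, 125, 475 → max 650
III regrets: 750, 100, 0, 775, 0 → max 775
IV regrets: 825, 425, 650, 0, 225 → max 825
Smallest max regret = 650 → II.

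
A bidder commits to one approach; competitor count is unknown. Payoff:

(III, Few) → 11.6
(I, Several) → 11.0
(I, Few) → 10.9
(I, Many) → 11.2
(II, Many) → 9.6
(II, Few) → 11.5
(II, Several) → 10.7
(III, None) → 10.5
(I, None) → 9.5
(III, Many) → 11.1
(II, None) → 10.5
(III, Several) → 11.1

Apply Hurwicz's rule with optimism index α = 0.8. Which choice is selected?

III

I: 0.8·11.2 + 0.2·9.5 = 10.86
II: 0.8·11.5 + 0.2·9.6 = 11.12
III: 0.8·11.6 + 0.2·10.5 = 11.38
Highest Hurwicz score = 11.38 → III.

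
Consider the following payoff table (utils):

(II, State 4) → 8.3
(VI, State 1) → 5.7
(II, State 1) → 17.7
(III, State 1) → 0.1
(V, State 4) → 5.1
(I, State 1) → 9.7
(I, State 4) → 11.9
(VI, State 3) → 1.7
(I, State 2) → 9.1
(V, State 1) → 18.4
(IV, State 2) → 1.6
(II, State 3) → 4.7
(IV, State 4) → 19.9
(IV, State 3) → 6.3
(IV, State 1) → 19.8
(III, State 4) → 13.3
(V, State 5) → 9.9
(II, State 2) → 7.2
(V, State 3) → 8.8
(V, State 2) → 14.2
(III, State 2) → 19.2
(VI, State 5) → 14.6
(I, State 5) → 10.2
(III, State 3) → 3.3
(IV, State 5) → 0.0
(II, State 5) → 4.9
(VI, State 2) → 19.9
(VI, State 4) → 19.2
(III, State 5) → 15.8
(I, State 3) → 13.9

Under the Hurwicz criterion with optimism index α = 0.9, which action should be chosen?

VI

I: 0.9·13.9 + 0.1·9.1 = 13.42
II: 0.9·17.7 + 0.1·4.7 = 16.4
III: 0.9·19.2 + 0.1·0.1 = 17.29
IV: 0.9·19.9 + 0.1·0.0 = 17.91
V: 0.9·18.4 + 0.1·5.1 = 17.07
VI: 0.9·19.9 + 0.1·1.7 = 18.08
Highest Hurwicz score = 18.08 → VI.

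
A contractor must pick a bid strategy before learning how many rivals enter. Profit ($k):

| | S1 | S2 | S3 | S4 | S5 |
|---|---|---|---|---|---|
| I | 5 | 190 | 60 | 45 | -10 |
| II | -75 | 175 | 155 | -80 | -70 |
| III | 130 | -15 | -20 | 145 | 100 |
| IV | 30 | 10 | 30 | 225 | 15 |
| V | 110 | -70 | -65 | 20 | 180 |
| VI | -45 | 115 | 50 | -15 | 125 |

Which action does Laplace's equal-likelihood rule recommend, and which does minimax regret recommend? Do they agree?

Row averages: I=58, II=21, III=68, IV=62, V=35, VI=46
Highest average = 68 → III.
Column bests: S1=130, S2=190, S3=155, S4=225, S5=180.
I regrets: 125, 0, 95, 180, 190 → max 190
II regrets: 205, 15, 0, 305, 250 → max 305
III regrets: 0, 205, 175, 80, 80 → max 205
IV regrets: 100, 180, 125, 0, 165 → max 180
V regrets: 20, 260, 220, 205, 0 → max 260
VI regrets: 175, 75, 105, 240, 55 → max 240
Smallest max regret = 180 → IV.

laplace → III; minimax regret → IV (disagree)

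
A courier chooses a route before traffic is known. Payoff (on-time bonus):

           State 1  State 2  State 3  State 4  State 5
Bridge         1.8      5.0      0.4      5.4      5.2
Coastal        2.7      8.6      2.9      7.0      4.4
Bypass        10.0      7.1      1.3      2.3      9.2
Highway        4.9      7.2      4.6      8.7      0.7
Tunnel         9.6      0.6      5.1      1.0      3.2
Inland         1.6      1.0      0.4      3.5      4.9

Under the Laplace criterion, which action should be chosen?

Bypass

Row averages: Bridge=3.56, Coastal=5.12, Bypass=5.98, Highway=5.22, Tunnel=3.9, Inland=2.28
Highest average = 5.98 → Bypass.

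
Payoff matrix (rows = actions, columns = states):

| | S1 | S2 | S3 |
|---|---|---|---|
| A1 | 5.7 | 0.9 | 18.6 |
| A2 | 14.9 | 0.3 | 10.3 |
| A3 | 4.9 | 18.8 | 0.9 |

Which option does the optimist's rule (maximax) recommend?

Row maxima: A1=18.6, A2=14.9, A3=18.8
Best best-case = 18.8 → A3.

A3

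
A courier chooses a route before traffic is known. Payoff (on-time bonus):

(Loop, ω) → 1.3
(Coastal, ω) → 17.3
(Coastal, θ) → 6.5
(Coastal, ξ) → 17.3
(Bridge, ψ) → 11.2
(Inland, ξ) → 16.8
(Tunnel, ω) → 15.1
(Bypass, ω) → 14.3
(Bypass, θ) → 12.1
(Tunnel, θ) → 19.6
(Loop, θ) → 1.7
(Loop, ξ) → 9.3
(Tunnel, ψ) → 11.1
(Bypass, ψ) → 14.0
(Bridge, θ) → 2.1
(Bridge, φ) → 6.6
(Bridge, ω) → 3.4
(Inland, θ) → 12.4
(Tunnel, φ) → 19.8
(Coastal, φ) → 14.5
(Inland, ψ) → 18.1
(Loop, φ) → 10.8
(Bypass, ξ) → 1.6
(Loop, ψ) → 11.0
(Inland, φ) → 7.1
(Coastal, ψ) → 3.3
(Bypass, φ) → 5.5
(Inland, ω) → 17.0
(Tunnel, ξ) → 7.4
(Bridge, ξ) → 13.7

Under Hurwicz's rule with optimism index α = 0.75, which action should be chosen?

Tunnel

Coastal: 0.75·17.3 + 0.25·3.3 = 13.8
Tunnel: 0.75·19.8 + 0.25·7.4 = 16.7
Inland: 0.75·18.1 + 0.25·7.1 = 15.35
Bypass: 0.75·14.3 + 0.25·1.6 = 11.125
Loop: 0.75·11.0 + 0.25·1.3 = 8.575
Bridge: 0.75·13.7 + 0.25·2.1 = 10.8
Highest Hurwicz score = 16.7 → Tunnel.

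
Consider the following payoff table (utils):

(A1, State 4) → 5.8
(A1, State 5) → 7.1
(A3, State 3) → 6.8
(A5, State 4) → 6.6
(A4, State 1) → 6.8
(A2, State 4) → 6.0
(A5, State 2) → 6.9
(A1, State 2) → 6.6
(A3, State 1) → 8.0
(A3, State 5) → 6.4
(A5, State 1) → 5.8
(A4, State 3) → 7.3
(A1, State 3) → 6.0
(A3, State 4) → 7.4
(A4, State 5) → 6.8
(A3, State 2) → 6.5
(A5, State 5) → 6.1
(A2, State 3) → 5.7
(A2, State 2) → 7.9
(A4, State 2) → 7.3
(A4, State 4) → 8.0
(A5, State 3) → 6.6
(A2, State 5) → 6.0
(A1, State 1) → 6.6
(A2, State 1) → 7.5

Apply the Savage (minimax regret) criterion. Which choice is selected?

Column bests: State 1=8.0, State 2=7.9, State 3=7.3, State 4=8.0, State 5=7.1.
A1 regrets: 1.4, 1.3, 1.3, 2.2, 0.0 → max 2.2
A2 regrets: 0.5, 0.0, 1.6, 2.0, 1.1 → max 2.0
A3 regrets: 0.0, 1.4, 0.5, 0.6, 0.7 → max 1.4
A4 regrets: 1.2, 0.6, 0.0, 0.0, 0.3 → max 1.2
A5 regrets: 2.2, 1.0, 0.7, 1.4, 1.0 → max 2.2
Smallest max regret = 1.2 → A4.

A4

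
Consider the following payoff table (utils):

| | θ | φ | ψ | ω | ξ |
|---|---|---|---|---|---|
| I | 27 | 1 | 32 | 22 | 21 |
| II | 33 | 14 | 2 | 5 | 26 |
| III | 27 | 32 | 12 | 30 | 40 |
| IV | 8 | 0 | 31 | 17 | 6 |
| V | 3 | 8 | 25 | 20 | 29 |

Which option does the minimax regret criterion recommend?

III

Column bests: θ=33, φ=32, ψ=32, ω=30, ξ=40.
I regrets: 6, 31, 0, 8, 19 → max 31
II regrets: 0, 18, 30, 25, 14 → max 30
III regrets: 6, 0, 20, 0, 0 → max 20
IV regrets: 25, 32, 1, 13, 34 → max 34
V regrets: 30, 24, 7, 10, 11 → max 30
Smallest max regret = 20 → III.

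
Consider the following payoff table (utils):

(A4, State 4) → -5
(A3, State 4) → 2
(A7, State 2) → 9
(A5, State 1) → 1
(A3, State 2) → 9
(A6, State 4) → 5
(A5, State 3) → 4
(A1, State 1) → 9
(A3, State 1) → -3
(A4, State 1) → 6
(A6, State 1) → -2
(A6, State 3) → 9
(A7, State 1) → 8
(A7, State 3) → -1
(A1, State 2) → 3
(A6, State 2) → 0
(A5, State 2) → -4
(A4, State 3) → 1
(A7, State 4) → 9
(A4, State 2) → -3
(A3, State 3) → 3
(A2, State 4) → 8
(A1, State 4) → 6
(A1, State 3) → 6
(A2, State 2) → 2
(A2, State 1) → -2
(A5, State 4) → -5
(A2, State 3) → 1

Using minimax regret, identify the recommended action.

Column bests: State 1=9, State 2=9, State 3=9, State 4=9.
A1 regrets: 0, 6, 3, 3 → max 6
A2 regrets: 11, 7, 8, 1 → max 11
A3 regrets: 12, 0, 6, 7 → max 12
A4 regrets: 3, 12, 8, 14 → max 14
A5 regrets: 8, 13, 5, 14 → max 14
A6 regrets: 11, 9, 0, 4 → max 11
A7 regrets: 1, 0, 10, 0 → max 10
Smallest max regret = 6 → A1.

A1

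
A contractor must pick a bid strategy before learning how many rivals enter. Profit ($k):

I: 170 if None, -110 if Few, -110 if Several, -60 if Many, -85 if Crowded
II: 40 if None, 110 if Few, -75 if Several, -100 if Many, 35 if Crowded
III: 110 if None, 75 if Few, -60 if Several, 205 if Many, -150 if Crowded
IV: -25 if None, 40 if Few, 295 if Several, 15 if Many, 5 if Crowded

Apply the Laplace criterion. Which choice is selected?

IV

Row averages: I=-39, II=2, III=36, IV=66
Highest average = 66 → IV.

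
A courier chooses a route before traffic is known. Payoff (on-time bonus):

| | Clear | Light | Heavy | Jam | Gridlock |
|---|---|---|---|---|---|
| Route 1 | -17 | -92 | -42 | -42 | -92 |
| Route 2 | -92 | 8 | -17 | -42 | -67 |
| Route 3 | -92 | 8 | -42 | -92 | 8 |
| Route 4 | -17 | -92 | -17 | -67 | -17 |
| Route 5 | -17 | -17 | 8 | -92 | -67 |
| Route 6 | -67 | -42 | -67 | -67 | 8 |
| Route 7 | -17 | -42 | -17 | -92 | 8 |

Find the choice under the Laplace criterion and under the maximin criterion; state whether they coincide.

Row averages: Route 1=-57, Route 2=-42, Route 3=-42, Route 4=-42, Route 5=-37, Route 6=-47, Route 7=-32
Highest average = -32 → Route 7.
Row minima: Route 1=-92, Route 2=-92, Route 3=-92, Route 4=-92, Route 5=-92, Route 6=-67, Route 7=-92
Best worst-case = -67 → Route 6.

laplace → Route 7; maximin → Route 6 (disagree)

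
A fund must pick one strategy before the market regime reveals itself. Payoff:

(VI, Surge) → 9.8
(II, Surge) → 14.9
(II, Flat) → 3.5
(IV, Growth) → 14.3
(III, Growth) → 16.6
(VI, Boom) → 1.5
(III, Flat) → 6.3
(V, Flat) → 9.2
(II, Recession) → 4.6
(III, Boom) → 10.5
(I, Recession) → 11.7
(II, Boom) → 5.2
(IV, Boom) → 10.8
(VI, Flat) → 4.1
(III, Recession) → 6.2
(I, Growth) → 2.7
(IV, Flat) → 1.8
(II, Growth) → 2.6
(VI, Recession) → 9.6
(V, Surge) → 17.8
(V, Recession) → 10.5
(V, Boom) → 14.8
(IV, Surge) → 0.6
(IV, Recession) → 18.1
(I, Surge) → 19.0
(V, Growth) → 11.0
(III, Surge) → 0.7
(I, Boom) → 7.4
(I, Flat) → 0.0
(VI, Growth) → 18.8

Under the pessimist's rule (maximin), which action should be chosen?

V

Row minima: I=0.0, II=2.6, III=0.7, IV=0.6, V=9.2, VI=1.5
Best worst-case = 9.2 → V.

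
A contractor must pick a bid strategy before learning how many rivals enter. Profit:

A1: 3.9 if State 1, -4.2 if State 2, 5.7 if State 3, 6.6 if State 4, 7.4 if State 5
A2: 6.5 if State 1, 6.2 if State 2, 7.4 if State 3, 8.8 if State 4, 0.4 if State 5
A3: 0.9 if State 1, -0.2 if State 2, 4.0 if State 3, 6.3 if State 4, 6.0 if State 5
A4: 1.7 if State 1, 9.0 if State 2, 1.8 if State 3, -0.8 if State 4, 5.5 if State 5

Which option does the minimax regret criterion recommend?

A2

Column bests: State 1=6.5, State 2=9.0, State 3=7.4, State 4=8.8, State 5=7.4.
A1 regrets: 2.6, 13.2, 1.7, 2.2, 0.0 → max 13.2
A2 regrets: 0.0, 2.8, 0.0, 0.0, 7.0 → max 7.0
A3 regrets: 5.6, 9.2, 3.4, 2.5, 1.4 → max 9.2
A4 regrets: 4.8, 0.0, 5.6, 9.6, 1.9 → max 9.6
Smallest max regret = 7.0 → A2.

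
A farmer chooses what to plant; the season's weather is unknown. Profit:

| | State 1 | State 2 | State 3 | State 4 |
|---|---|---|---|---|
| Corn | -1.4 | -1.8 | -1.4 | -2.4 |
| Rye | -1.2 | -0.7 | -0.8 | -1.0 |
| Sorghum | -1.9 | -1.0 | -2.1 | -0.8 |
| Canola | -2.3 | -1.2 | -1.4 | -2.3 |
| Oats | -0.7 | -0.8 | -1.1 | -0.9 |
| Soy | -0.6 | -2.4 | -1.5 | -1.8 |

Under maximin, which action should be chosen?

Oats

Row minima: Corn=-2.4, Rye=-1.2, Sorghum=-2.1, Canola=-2.3, Oats=-1.1, Soy=-2.4
Best worst-case = -1.1 → Oats.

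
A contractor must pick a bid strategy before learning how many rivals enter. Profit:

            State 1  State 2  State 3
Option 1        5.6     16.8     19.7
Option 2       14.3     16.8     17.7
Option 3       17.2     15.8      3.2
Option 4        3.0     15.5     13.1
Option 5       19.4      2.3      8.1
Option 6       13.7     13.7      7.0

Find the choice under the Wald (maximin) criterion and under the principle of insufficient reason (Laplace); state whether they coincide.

Row minima: Option 1=5.6, Option 2=14.3, Option 3=3.2, Option 4=3.0, Option 5=2.3, Option 6=7.0
Best worst-case = 14.3 → Option 2.
Row averages: Option 1=421/30, Option 2=244/15, Option 3=181/15, Option 4=158/15, Option 5=149/15, Option 6=172/15
Highest average = 244/15 → Option 2.

maximin → Option 2; laplace → Option 2 (agree)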